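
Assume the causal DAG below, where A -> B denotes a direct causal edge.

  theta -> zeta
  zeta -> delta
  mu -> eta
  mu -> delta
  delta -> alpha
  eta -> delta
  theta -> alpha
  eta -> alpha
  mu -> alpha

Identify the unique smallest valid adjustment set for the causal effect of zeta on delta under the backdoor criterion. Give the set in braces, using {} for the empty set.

{}

Variables eligible for adjustment (non-descendants of zeta, excluding zeta and delta): {eta, mu, theta}.
Backdoor paths from zeta to delta:
  P1: zeta <- theta -> alpha <- mu -> eta -> delta
  P2: zeta <- theta -> alpha <- mu -> delta
  P3: zeta <- theta -> alpha <- eta <- mu -> delta
  P4: zeta <- theta -> alpha <- eta -> delta
  P5: zeta <- theta -> alpha <- delta
Each backdoor path contains an unconditioned collider, so every path is already blocked with the empty conditioning set:
  P1: blocked at collider alpha (neither it nor any descendant is in the conditioning set).
  P2: blocked at collider alpha (neither it nor any descendant is in the conditioning set).
  P3: blocked at collider alpha (neither it nor any descendant is in the conditioning set).
  P4: blocked at collider alpha (neither it nor any descendant is in the conditioning set).
  P5: blocked at collider alpha (neither it nor any descendant is in the conditioning set).
The empty set is therefore the unique smallest valid set.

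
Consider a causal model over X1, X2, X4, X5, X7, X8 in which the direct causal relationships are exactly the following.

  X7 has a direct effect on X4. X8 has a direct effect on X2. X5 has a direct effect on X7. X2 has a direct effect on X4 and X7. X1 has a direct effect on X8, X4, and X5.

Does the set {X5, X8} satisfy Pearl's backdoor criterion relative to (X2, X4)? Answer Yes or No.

Backdoor paths from X2 to X4 (paths whose first edge points into X2):
  P1: X2 <- X8 <- X1 -> X5 -> X7 -> X4
  P2: X2 <- X8 <- X1 -> X4
Condition 1 (no descendant of X2 in the set): holds — descendants of X2 are {X4, X7}; none are in {X5, X8}.
Condition 2 (every backdoor path blocked by {X5, X8}):
  P1: blocked at chain node X8 ∈ conditioning set.
  P2: blocked at chain node X8 ∈ conditioning set.
{X5, X8} satisfies the backdoor criterion.

Yes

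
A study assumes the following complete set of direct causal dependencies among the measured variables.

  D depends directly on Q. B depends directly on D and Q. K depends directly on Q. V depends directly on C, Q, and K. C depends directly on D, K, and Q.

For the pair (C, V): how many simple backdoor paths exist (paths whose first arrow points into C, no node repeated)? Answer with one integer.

A backdoor path from C to V is any simple undirected path whose first edge points into C (i.e. leaves C via a parent).
Parents of C: {D, K, Q}.
Enumerating:
  P1: C <- Q -> K -> V
  P2: C <- Q -> V
  P3: C <- D <- Q -> K -> V
  P4: C <- D <- Q -> V
  P5: C <- D -> B <- Q -> K -> V
  P6: C <- D -> B <- Q -> V
  P7: C <- K <- Q -> V
  P8: C <- K -> V
That exhausts the simple backdoor paths. Count: 8.

8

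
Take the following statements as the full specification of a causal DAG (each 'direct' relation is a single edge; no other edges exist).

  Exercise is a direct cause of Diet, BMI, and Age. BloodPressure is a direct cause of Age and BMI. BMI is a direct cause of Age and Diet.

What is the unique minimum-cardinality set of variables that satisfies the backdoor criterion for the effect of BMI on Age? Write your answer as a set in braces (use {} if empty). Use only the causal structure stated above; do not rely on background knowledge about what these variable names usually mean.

Variables eligible for adjustment (non-descendants of BMI, excluding BMI and Age): {BloodPressure, Exercise}.
Backdoor paths from BMI to Age:
  P1: BMI <- BloodPressure -> Age
  P2: BMI <- Exercise -> Age
The empty set is not sufficient: P1 (BMI <- BloodPressure -> Age) has no collider blocking it and no conditioned non-collider, so it is open.
Try {BloodPressure, Exercise}:
  P1: blocked at fork node BloodPressure ∈ conditioning set.
  P2: blocked at fork node Exercise ∈ conditioning set.
{BloodPressure, Exercise} contains no descendant of BMI and blocks every backdoor path.
Every element of {BloodPressure, Exercise} is needed (dropping BloodPressure leaves P1 open; dropping Exercise leaves P2 open), so no proper subset is valid.
Among all size-2 subsets of the eligible variables, only {BloodPressure, Exercise} blocks every backdoor path, so it is the unique smallest valid adjustment set.

{BloodPressure, Exercise}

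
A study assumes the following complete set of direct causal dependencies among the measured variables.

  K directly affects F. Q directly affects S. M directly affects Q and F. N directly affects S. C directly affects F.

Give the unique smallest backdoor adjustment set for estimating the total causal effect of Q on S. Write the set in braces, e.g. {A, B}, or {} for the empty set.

{}

Variables eligible for adjustment (non-descendants of Q, excluding Q and S): {C, F, K, M, N}.
Backdoor paths from Q to S:
  (none)
With no backdoor paths the empty set already satisfies the criterion, and it is trivially minimal.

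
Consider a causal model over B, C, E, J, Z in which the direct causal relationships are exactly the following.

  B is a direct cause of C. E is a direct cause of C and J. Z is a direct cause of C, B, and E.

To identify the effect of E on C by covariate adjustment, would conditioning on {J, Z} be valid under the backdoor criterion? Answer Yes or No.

No

Backdoor paths from E to C (paths whose first edge points into E):
  P1: E <- Z -> B -> C
  P2: E <- Z -> C
Condition 1 (no descendant of E in the set): FAILS — J is a descendant of E.
Condition 2 (every backdoor path blocked by {J, Z}):
  P1: blocked at fork node Z ∈ conditioning set.
  P2: blocked at fork node Z ∈ conditioning set.
{J, Z} does not satisfy the backdoor criterion.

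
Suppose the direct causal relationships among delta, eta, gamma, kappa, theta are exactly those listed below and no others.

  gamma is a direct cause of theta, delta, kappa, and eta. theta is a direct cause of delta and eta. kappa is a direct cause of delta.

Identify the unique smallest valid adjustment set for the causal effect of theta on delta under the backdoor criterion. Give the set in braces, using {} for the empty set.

{gamma}

Variables eligible for adjustment (non-descendants of theta, excluding theta and delta): {gamma, kappa}.
Backdoor paths from theta to delta:
  P1: theta <- gamma -> kappa -> delta
  P2: theta <- gamma -> delta
The empty set is not sufficient: P1 (theta <- gamma -> kappa -> delta) has no collider blocking it and no conditioned non-collider, so it is open.
Try {gamma}:
  P1: blocked at fork node gamma ∈ conditioning set.
  P2: blocked at fork node gamma ∈ conditioning set.
{gamma} contains no descendant of theta and blocks every backdoor path.
No other singleton works — e.g. {kappa} leaves P2 open — so {gamma} is the unique smallest valid adjustment set.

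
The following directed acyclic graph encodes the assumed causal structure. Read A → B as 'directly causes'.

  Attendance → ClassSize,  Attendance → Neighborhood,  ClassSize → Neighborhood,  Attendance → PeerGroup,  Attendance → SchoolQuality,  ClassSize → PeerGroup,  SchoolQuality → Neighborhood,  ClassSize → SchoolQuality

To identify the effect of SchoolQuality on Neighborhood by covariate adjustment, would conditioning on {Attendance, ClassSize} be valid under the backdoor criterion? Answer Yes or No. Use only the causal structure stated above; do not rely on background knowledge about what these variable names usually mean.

Backdoor paths from SchoolQuality to Neighborhood (paths whose first edge points into SchoolQuality):
  P1: SchoolQuality <- Attendance -> ClassSize -> Neighborhood
  P2: SchoolQuality <- Attendance -> Neighborhood
  P3: SchoolQuality <- Attendance -> PeerGroup <- ClassSize -> Neighborhood
  P4: SchoolQuality <- ClassSize <- Attendance -> Neighborhood
  P5: SchoolQuality <- ClassSize -> Neighborhood
  P6: SchoolQuality <- ClassSize -> PeerGroup <- Attendance -> Neighborhood
Condition 1 (no descendant of SchoolQuality in the set): holds — descendants of SchoolQuality are {Neighborhood}; none are in {Attendance, ClassSize}.
Condition 2 (every backdoor path blocked by {Attendance, ClassSize}):
  P1: blocked at fork node Attendance ∈ conditioning set.
  P2: blocked at fork node Attendance ∈ conditioning set.
  P3: blocked at fork node Attendance ∈ conditioning set.
  P4: blocked at chain node ClassSize ∈ conditioning set.
  P5: blocked at fork node ClassSize ∈ conditioning set.
  P6: blocked at fork node ClassSize ∈ conditioning set.
{Attendance, ClassSize} satisfies the backdoor criterion.

Yes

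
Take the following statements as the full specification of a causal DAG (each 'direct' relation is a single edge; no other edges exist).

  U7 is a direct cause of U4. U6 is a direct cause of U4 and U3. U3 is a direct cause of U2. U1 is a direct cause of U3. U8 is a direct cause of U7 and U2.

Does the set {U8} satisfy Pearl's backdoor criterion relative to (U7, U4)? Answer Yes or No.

Backdoor paths from U7 to U4 (paths whose first edge points into U7):
  P1: U7 <- U8 -> U2 <- U3 <- U6 -> U4
Condition 1 (no descendant of U7 in the set): holds — descendants of U7 are {U4}; none are in {U8}.
Condition 2 (every backdoor path blocked by {U8}):
  P1: blocked at fork node U8 ∈ conditioning set.
{U8} satisfies the backdoor criterion.

Yes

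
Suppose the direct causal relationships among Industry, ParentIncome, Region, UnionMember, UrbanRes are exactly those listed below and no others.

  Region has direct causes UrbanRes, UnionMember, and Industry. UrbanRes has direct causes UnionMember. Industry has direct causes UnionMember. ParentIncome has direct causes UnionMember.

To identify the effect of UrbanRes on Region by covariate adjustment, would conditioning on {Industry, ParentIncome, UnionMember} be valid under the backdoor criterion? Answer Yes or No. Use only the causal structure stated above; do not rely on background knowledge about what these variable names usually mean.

Backdoor paths from UrbanRes to Region (paths whose first edge points into UrbanRes):
  P1: UrbanRes <- UnionMember -> Industry -> Region
  P2: UrbanRes <- UnionMember -> Region
Condition 1 (no descendant of UrbanRes in the set): holds — descendants of UrbanRes are {Region}; none are in {Industry, ParentIncome, UnionMember}.
Condition 2 (every backdoor path blocked by {Industry, ParentIncome, UnionMember}):
  P1: blocked at fork node UnionMember ∈ conditioning set.
  P2: blocked at fork node UnionMember ∈ conditioning set.
{Industry, ParentIncome, UnionMember} satisfies the backdoor criterion.

Yes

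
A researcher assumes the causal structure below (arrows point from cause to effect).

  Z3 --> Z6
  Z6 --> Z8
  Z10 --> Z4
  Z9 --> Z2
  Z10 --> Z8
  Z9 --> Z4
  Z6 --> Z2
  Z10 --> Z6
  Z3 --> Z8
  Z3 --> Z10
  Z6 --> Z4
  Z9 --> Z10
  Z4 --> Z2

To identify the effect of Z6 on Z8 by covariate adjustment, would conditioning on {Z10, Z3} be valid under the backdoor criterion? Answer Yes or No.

Yes

Backdoor paths from Z6 to Z8 (paths whose first edge points into Z6):
  P1: Z6 <- Z3 -> Z10 -> Z8
  P2: Z6 <- Z3 -> Z8
  P3: Z6 <- Z10 <- Z3 -> Z8
  P4: Z6 <- Z10 -> Z8
Condition 1 (no descendant of Z6 in the set): holds — descendants of Z6 are {Z2, Z4, Z8}; none are in {Z10, Z3}.
Condition 2 (every backdoor path blocked by {Z10, Z3}):
  P1: blocked at fork node Z3 ∈ conditioning set.
  P2: blocked at fork node Z3 ∈ conditioning set.
  P3: blocked at chain node Z10 ∈ conditioning set.
  P4: blocked at fork node Z10 ∈ conditioning set.
{Z10, Z3} satisfies the backdoor criterion.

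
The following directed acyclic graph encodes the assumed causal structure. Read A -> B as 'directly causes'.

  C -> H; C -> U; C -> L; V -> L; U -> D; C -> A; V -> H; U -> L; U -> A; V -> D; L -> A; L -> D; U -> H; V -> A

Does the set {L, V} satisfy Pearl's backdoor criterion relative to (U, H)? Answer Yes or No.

No

Backdoor paths from U to H (paths whose first edge points into U):
  P1: U <- C -> L <- V -> H
  P2: U <- C -> L -> A <- V -> H
  P3: U <- C -> L -> D <- V -> H
  P4: U <- C -> A <- V -> H
  P5: U <- C -> A <- L <- V -> H
  P6: U <- C -> A <- L -> D <- V -> H
  P7: U <- C -> H
Condition 1 (no descendant of U in the set): FAILS — L is a descendant of U.
Condition 2 (every backdoor path blocked by {L, V}):
  P1: blocked at fork node V ∈ conditioning set.
  P2: blocked at chain node L ∈ conditioning set.
  P3: blocked at chain node L ∈ conditioning set.
  P4: blocked at collider A (neither it nor any descendant is in the conditioning set).
  P5: blocked at collider A (neither it nor any descendant is in the conditioning set).
  P6: blocked at collider A (neither it nor any descendant is in the conditioning set).
  P7: open — no interior node is in the conditioning set.
{L, V} does not satisfy the backdoor criterion.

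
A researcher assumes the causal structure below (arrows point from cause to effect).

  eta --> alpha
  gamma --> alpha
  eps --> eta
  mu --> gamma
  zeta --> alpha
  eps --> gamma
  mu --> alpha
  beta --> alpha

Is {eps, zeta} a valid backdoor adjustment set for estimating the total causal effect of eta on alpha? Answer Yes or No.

Yes

Backdoor paths from eta to alpha (paths whose first edge points into eta):
  P1: eta <- eps -> gamma <- mu -> alpha
  P2: eta <- eps -> gamma -> alpha
Condition 1 (no descendant of eta in the set): holds — descendants of eta are {alpha}; none are in {eps, zeta}.
Condition 2 (every backdoor path blocked by {eps, zeta}):
  P1: blocked at fork node eps ∈ conditioning set.
  P2: blocked at fork node eps ∈ conditioning set.
{eps, zeta} satisfies the backdoor criterion.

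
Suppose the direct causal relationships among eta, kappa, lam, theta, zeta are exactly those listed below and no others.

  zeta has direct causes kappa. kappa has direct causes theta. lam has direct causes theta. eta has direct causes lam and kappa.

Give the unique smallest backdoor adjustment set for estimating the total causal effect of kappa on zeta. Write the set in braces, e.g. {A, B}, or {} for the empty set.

Variables eligible for adjustment (non-descendants of kappa, excluding kappa and zeta): {lam, theta}.
Backdoor paths from kappa to zeta:
  (none)
With no backdoor paths the empty set already satisfies the criterion, and it is trivially minimal.

{}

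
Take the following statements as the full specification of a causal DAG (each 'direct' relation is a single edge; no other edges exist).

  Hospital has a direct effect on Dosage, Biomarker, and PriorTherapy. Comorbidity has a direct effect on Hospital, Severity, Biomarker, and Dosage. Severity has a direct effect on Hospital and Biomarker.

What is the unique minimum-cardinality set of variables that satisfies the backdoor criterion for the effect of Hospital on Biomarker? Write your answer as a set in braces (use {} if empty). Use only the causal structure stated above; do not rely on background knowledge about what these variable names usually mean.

Variables eligible for adjustment (non-descendants of Hospital, excluding Hospital and Biomarker): {Comorbidity, Severity}.
Backdoor paths from Hospital to Biomarker:
  P1: Hospital <- Comorbidity -> Severity -> Biomarker
  P2: Hospital <- Comorbidity -> Biomarker
  P3: Hospital <- Severity <- Comorbidity -> Biomarker
  P4: Hospital <- Severity -> Biomarker
The empty set is not sufficient: P1 (Hospital <- Comorbidity -> Severity -> Biomarker) has no collider blocking it and no conditioned non-collider, so it is open.
Try {Comorbidity, Severity}:
  P1: blocked at fork node Comorbidity ∈ conditioning set.
  P2: blocked at fork node Comorbidity ∈ conditioning set.
  P3: blocked at chain node Severity ∈ conditioning set.
  P4: blocked at fork node Severity ∈ conditioning set.
{Comorbidity, Severity} contains no descendant of Hospital and blocks every backdoor path.
Every element of {Comorbidity, Severity} is needed (dropping Comorbidity leaves P2 open; dropping Severity leaves P4 open), so no proper subset is valid.
Among all size-2 subsets of the eligible variables, only {Comorbidity, Severity} blocks every backdoor path, so it is the unique smallest valid adjustment set.

{Comorbidity, Severity}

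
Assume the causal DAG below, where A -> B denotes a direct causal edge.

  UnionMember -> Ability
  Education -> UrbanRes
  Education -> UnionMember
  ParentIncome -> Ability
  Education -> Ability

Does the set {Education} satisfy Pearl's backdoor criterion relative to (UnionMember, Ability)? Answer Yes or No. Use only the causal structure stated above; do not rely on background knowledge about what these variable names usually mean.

Yes

Backdoor paths from UnionMember to Ability (paths whose first edge points into UnionMember):
  P1: UnionMember <- Education -> Ability
Condition 1 (no descendant of UnionMember in the set): holds — descendants of UnionMember are {Ability}; none are in {Education}.
Condition 2 (every backdoor path blocked by {Education}):
  P1: blocked at fork node Education ∈ conditioning set.
{Education} satisfies the backdoor criterion.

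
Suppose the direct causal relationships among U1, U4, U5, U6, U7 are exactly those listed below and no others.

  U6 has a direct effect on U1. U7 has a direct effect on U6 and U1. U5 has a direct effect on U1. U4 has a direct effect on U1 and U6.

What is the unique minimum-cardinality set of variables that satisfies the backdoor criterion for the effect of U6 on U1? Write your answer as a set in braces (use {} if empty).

Variables eligible for adjustment (non-descendants of U6, excluding U6 and U1): {U4, U5, U7}.
Backdoor paths from U6 to U1:
  P1: U6 <- U4 -> U1
  P2: U6 <- U7 -> U1
The empty set is not sufficient: P1 (U6 <- U4 -> U1) has no collider blocking it and no conditioned non-collider, so it is open.
Try {U4, U7}:
  P1: blocked at fork node U4 ∈ conditioning set.
  P2: blocked at fork node U7 ∈ conditioning set.
{U4, U7} contains no descendant of U6 and blocks every backdoor path.
Every element of {U4, U7} is needed (dropping U4 leaves P1 open; dropping U7 leaves P2 open), so no proper subset is valid.
Among all size-2 subsets of the eligible variables, only {U4, U7} blocks every backdoor path, so it is the unique smallest valid adjustment set.

{U4, U7}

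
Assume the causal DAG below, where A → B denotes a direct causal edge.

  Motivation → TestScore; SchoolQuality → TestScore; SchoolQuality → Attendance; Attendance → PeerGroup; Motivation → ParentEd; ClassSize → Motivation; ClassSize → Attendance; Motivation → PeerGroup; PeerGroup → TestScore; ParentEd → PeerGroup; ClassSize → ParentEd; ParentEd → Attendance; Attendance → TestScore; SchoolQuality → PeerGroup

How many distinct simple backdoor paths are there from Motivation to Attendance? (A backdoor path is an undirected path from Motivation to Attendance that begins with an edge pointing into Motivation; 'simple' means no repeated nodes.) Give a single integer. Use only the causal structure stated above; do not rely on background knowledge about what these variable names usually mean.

7

A backdoor path from Motivation to Attendance is any simple undirected path whose first edge points into Motivation (i.e. leaves Motivation via a parent).
Parents of Motivation: {ClassSize}.
Enumerating:
  P1: Motivation <- ClassSize -> ParentEd -> Attendance
  P2: Motivation <- ClassSize -> ParentEd -> PeerGroup <- SchoolQuality -> Attendance
  P3: Motivation <- ClassSize -> ParentEd -> PeerGroup <- SchoolQuality -> TestScore <- Attendance
  P4: Motivation <- ClassSize -> ParentEd -> PeerGroup <- Attendance
  P5: Motivation <- ClassSize -> ParentEd -> PeerGroup -> TestScore <- SchoolQuality -> Attendance
  P6: Motivation <- ClassSize -> ParentEd -> PeerGroup -> TestScore <- Attendance
  P7: Motivation <- ClassSize -> Attendance
That exhausts the simple backdoor paths. Count: 7.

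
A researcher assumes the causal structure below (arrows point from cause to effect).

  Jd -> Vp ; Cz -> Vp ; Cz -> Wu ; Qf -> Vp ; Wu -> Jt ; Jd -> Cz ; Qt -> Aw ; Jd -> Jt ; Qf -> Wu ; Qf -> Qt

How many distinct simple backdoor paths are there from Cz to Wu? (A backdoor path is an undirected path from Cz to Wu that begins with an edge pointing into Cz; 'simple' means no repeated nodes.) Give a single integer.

A backdoor path from Cz to Wu is any simple undirected path whose first edge points into Cz (i.e. leaves Cz via a parent).
Parents of Cz: {Jd}.
Enumerating:
  P1: Cz <- Jd -> Jt <- Wu
  P2: Cz <- Jd -> Vp <- Qf -> Wu
That exhausts the simple backdoor paths. Count: 2.

2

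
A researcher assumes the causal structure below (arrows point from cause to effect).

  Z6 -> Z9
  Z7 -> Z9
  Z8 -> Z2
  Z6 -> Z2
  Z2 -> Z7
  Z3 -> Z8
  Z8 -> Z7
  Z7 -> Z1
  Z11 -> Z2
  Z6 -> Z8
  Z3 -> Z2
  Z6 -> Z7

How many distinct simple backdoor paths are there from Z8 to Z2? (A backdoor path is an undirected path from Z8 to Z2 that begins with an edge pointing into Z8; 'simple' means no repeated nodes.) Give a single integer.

A backdoor path from Z8 to Z2 is any simple undirected path whose first edge points into Z8 (i.e. leaves Z8 via a parent).
Parents of Z8: {Z3, Z6}.
Enumerating:
  P1: Z8 <- Z6 -> Z2
  P2: Z8 <- Z6 -> Z7 <- Z2
  P3: Z8 <- Z6 -> Z9 <- Z7 <- Z2
  P4: Z8 <- Z3 -> Z2
That exhausts the simple backdoor paths. Count: 4.

4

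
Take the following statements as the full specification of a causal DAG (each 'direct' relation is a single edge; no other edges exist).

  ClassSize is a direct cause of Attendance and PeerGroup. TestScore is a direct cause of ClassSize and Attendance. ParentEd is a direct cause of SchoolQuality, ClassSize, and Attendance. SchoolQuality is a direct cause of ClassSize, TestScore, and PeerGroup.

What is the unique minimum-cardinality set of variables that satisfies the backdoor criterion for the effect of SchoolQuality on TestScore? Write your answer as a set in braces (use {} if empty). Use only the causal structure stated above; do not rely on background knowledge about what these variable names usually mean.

Variables eligible for adjustment (non-descendants of SchoolQuality, excluding SchoolQuality and TestScore): {ParentEd}.
Backdoor paths from SchoolQuality to TestScore:
  P1: SchoolQuality <- ParentEd -> ClassSize <- TestScore
  P2: SchoolQuality <- ParentEd -> ClassSize -> Attendance <- TestScore
  P3: SchoolQuality <- ParentEd -> Attendance <- TestScore
  P4: SchoolQuality <- ParentEd -> Attendance <- ClassSize <- TestScore
Each backdoor path contains an unconditioned collider, so every path is already blocked with the empty conditioning set:
  P1: blocked at collider ClassSize (neither it nor any descendant is in the conditioning set).
  P2: blocked at collider Attendance (neither it nor any descendant is in the conditioning set).
  P3: blocked at collider Attendance (neither it nor any descendant is in the conditioning set).
  P4: blocked at collider Attendance (neither it nor any descendant is in the conditioning set).
The empty set is therefore the unique smallest valid set.

{}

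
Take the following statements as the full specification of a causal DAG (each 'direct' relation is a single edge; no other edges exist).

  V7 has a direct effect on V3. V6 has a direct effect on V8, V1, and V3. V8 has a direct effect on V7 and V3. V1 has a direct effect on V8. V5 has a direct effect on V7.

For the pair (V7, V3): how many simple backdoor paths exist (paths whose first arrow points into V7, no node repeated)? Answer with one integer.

A backdoor path from V7 to V3 is any simple undirected path whose first edge points into V7 (i.e. leaves V7 via a parent).
Parents of V7: {V5, V8}.
Enumerating:
  P1: V7 <- V8 <- V6 -> V3
  P2: V7 <- V8 <- V1 <- V6 -> V3
  P3: V7 <- V8 -> V3
That exhausts the simple backdoor paths. Count: 3.

3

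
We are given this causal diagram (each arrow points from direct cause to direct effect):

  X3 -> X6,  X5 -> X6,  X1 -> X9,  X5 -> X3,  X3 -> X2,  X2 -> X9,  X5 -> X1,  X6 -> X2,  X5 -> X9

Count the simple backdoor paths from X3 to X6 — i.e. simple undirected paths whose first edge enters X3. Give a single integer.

3

A backdoor path from X3 to X6 is any simple undirected path whose first edge points into X3 (i.e. leaves X3 via a parent).
Parents of X3: {X5}.
Enumerating:
  P1: X3 <- X5 -> X1 -> X9 <- X2 <- X6
  P2: X3 <- X5 -> X6
  P3: X3 <- X5 -> X9 <- X2 <- X6
That exhausts the simple backdoor paths. Count: 3.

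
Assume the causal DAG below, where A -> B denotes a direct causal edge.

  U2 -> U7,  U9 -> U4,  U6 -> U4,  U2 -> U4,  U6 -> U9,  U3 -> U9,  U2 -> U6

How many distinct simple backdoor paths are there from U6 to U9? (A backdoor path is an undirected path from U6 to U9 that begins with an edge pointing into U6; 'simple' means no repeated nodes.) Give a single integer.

1

A backdoor path from U6 to U9 is any simple undirected path whose first edge points into U6 (i.e. leaves U6 via a parent).
Parents of U6: {U2}.
Enumerating:
  P1: U6 <- U2 -> U4 <- U9
That exhausts the simple backdoor paths. Count: 1.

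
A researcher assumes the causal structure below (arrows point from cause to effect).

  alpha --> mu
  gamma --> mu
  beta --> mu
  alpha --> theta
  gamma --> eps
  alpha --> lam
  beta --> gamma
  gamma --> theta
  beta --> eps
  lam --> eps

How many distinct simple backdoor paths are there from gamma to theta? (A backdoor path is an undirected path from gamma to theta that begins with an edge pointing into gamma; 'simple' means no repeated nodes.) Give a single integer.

A backdoor path from gamma to theta is any simple undirected path whose first edge points into gamma (i.e. leaves gamma via a parent).
Parents of gamma: {beta}.
Enumerating:
  P1: gamma <- beta -> mu <- alpha -> theta
  P2: gamma <- beta -> eps <- lam <- alpha -> theta
That exhausts the simple backdoor paths. Count: 2.

2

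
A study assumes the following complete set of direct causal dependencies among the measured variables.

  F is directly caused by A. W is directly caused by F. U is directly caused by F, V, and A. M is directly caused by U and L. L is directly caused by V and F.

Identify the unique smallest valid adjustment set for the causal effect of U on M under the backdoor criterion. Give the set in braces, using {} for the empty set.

{L}

Variables eligible for adjustment (non-descendants of U, excluding U and M): {A, F, L, V, W}.
Backdoor paths from U to M:
  P1: U <- A -> F -> L -> M
  P2: U <- F -> L -> M
  P3: U <- V -> L -> M
The empty set is not sufficient: P1 (U <- A -> F -> L -> M) has no collider blocking it and no conditioned non-collider, so it is open.
Try {L}:
  P1: blocked at chain node L ∈ conditioning set.
  P2: blocked at chain node L ∈ conditioning set.
  P3: blocked at chain node L ∈ conditioning set.
{L} contains no descendant of U and blocks every backdoor path.
No other singleton works — e.g. {A} leaves P2 open — so {L} is the unique smallest valid adjustment set.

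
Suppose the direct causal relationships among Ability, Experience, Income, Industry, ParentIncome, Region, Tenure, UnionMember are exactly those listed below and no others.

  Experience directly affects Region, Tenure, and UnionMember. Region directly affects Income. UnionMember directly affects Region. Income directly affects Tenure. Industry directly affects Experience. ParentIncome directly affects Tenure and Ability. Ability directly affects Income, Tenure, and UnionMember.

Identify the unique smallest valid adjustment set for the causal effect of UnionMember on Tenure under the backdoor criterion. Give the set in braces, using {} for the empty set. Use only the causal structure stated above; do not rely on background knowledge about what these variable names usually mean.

{Ability, Experience}

Variables eligible for adjustment (non-descendants of UnionMember, excluding UnionMember and Tenure): {Ability, Experience, Industry, ParentIncome}.
Backdoor paths from UnionMember to Tenure:
  P1: UnionMember <- Experience -> Region -> Income <- Ability <- ParentIncome -> Tenure
  P2: UnionMember <- Experience -> Region -> Income <- Ability -> Tenure
  P3: UnionMember <- Experience -> Region -> Income -> Tenure
  P4: UnionMember <- Experience -> Tenure
  P5: UnionMember <- Ability <- ParentIncome -> Tenure
  P6: UnionMember <- Ability -> Income <- Region <- Experience -> Tenure
  P7: UnionMember <- Ability -> Income -> Tenure
  P8: UnionMember <- Ability -> Tenure
The empty set is not sufficient: P3 (UnionMember <- Experience -> Region -> Income -> Tenure) has no collider blocking it and no conditioned non-collider, so it is open.
Try {Ability, Experience}:
  P1: blocked at fork node Experience ∈ conditioning set.
  P2: blocked at fork node Experience ∈ conditioning set.
  P3: blocked at fork node Experience ∈ conditioning set.
  P4: blocked at fork node Experience ∈ conditioning set.
  P5: blocked at chain node Ability ∈ conditioning set.
  P6: blocked at fork node Ability ∈ conditioning set.
  P7: blocked at fork node Ability ∈ conditioning set.
  P8: blocked at fork node Ability ∈ conditioning set.
{Ability, Experience} contains no descendant of UnionMember and blocks every backdoor path.
Every element of {Ability, Experience} is needed (dropping Ability leaves P5 open; dropping Experience leaves P3 open), so no proper subset is valid.
Among all size-2 subsets of the eligible variables, only {Ability, Experience} blocks every backdoor path, so it is the unique smallest valid adjustment set.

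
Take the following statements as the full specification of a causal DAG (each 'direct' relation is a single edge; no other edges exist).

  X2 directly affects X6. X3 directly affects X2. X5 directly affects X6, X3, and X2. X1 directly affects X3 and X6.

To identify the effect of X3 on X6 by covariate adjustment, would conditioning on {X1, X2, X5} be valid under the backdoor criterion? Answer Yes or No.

Backdoor paths from X3 to X6 (paths whose first edge points into X3):
  P1: X3 <- X5 -> X2 -> X6
  P2: X3 <- X5 -> X6
  P3: X3 <- X1 -> X6
Condition 1 (no descendant of X3 in the set): FAILS — X2 is a descendant of X3.
Condition 2 (every backdoor path blocked by {X1, X2, X5}):
  P1: blocked at fork node X5 ∈ conditioning set.
  P2: blocked at fork node X5 ∈ conditioning set.
  P3: blocked at fork node X1 ∈ conditioning set.
{X1, X2, X5} does not satisfy the backdoor criterion.

No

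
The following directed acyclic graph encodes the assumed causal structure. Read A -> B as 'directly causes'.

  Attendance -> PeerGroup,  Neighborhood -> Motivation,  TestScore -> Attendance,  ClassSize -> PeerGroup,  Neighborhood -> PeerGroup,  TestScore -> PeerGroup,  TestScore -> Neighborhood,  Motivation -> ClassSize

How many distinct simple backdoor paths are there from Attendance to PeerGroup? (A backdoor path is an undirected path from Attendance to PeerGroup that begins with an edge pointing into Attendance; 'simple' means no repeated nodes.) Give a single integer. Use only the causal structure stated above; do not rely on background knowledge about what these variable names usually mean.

A backdoor path from Attendance to PeerGroup is any simple undirected path whose first edge points into Attendance (i.e. leaves Attendance via a parent).
Parents of Attendance: {TestScore}.
Enumerating:
  P1: Attendance <- TestScore -> Neighborhood -> Motivation -> ClassSize -> PeerGroup
  P2: Attendance <- TestScore -> Neighborhood -> PeerGroup
  P3: Attendance <- TestScore -> PeerGroup
That exhausts the simple backdoor paths. Count: 3.

3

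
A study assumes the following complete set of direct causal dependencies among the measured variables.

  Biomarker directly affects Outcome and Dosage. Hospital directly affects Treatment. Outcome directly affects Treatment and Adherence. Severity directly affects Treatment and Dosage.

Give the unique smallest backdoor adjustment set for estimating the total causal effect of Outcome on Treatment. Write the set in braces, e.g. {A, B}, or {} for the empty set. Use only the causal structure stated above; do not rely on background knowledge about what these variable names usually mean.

Variables eligible for adjustment (non-descendants of Outcome, excluding Outcome and Treatment): {Biomarker, Dosage, Hospital, Severity}.
Backdoor paths from Outcome to Treatment:
  P1: Outcome <- Biomarker -> Dosage <- Severity -> Treatment
Each backdoor path contains an unconditioned collider, so every path is already blocked with the empty conditioning set:
  P1: blocked at collider Dosage (neither it nor any descendant is in the conditioning set).
The empty set is therefore the unique smallest valid set.

{}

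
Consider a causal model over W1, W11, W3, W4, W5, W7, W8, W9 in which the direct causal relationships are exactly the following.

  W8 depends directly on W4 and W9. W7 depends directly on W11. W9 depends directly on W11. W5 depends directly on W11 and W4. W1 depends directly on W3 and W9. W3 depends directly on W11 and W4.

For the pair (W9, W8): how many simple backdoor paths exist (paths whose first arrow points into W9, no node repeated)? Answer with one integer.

A backdoor path from W9 to W8 is any simple undirected path whose first edge points into W9 (i.e. leaves W9 via a parent).
Parents of W9: {W11}.
Enumerating:
  P1: W9 <- W11 -> W5 <- W4 -> W8
  P2: W9 <- W11 -> W3 <- W4 -> W8
That exhausts the simple backdoor paths. Count: 2.

2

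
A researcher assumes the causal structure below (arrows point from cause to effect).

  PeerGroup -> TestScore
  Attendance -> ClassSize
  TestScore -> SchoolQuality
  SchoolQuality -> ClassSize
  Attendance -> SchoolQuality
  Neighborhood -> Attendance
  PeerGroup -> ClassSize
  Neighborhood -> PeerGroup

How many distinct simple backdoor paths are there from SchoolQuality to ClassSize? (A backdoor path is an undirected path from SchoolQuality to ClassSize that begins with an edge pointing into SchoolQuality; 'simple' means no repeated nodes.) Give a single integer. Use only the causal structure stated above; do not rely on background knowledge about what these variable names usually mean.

4

A backdoor path from SchoolQuality to ClassSize is any simple undirected path whose first edge points into SchoolQuality (i.e. leaves SchoolQuality via a parent).
Parents of SchoolQuality: {Attendance, TestScore}.
Enumerating:
  P1: SchoolQuality <- Attendance <- Neighborhood -> PeerGroup -> ClassSize
  P2: SchoolQuality <- Attendance -> ClassSize
  P3: SchoolQuality <- TestScore <- PeerGroup <- Neighborhood -> Attendance -> ClassSize
  P4: SchoolQuality <- TestScore <- PeerGroup -> ClassSize
That exhausts the simple backdoor paths. Count: 4.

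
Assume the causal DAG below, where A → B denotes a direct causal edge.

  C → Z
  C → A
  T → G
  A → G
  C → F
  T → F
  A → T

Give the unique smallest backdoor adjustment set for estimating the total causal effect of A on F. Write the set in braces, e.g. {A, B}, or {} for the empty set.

{C}

Variables eligible for adjustment (non-descendants of A, excluding A and F): {C, Z}.
Backdoor paths from A to F:
  P1: A <- C -> F
The empty set is not sufficient: P1 (A <- C -> F) has no collider blocking it and no conditioned non-collider, so it is open.
Try {C}:
  P1: blocked at fork node C ∈ conditioning set.
{C} contains no descendant of A and blocks every backdoor path.
No other singleton works — e.g. {Z} leaves P1 open — so {C} is the unique smallest valid adjustment set.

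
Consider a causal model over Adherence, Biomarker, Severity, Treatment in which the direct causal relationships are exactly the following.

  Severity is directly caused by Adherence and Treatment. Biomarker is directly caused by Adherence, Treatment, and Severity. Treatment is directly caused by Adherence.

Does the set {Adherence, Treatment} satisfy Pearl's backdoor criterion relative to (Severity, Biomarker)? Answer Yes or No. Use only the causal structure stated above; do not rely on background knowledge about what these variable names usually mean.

Yes

Backdoor paths from Severity to Biomarker (paths whose first edge points into Severity):
  P1: Severity <- Adherence -> Treatment -> Biomarker
  P2: Severity <- Adherence -> Biomarker
  P3: Severity <- Treatment <- Adherence -> Biomarker
  P4: Severity <- Treatment -> Biomarker
Condition 1 (no descendant of Severity in the set): holds — descendants of Severity are {Biomarker}; none are in {Adherence, Treatment}.
Condition 2 (every backdoor path blocked by {Adherence, Treatment}):
  P1: blocked at fork node Adherence ∈ conditioning set.
  P2: blocked at fork node Adherence ∈ conditioning set.
  P3: blocked at chain node Treatment ∈ conditioning set.
  P4: blocked at fork node Treatment ∈ conditioning set.
{Adherence, Treatment} satisfies the backdoor criterion.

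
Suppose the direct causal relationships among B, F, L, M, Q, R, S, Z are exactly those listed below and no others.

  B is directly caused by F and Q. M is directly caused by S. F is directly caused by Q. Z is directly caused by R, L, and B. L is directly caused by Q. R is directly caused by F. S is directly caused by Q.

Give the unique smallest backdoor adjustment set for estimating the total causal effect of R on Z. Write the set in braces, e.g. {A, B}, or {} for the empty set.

{F}

Variables eligible for adjustment (non-descendants of R, excluding R and Z): {B, F, L, M, Q, S}.
Backdoor paths from R to Z:
  P1: R <- F <- Q -> B -> Z
  P2: R <- F <- Q -> L -> Z
  P3: R <- F -> B <- Q -> L -> Z
  P4: R <- F -> B -> Z
The empty set is not sufficient: P1 (R <- F <- Q -> B -> Z) has no collider blocking it and no conditioned non-collider, so it is open.
Try {F}:
  P1: blocked at chain node F ∈ conditioning set.
  P2: blocked at chain node F ∈ conditioning set.
  P3: blocked at fork node F ∈ conditioning set.
  P4: blocked at fork node F ∈ conditioning set.
{F} contains no descendant of R and blocks every backdoor path.
No other singleton works — e.g. {Q} leaves P4 open — so {F} is the unique smallest valid adjustment set.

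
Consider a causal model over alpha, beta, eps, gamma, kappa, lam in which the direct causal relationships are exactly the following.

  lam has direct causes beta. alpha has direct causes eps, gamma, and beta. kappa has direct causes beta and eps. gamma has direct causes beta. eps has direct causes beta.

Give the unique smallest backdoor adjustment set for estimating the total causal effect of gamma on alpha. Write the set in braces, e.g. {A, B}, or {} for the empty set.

{beta}

Variables eligible for adjustment (non-descendants of gamma, excluding gamma and alpha): {beta, eps, kappa, lam}.
Backdoor paths from gamma to alpha:
  P1: gamma <- beta -> eps -> alpha
  P2: gamma <- beta -> alpha
  P3: gamma <- beta -> kappa <- eps -> alpha
The empty set is not sufficient: P1 (gamma <- beta -> eps -> alpha) has no collider blocking it and no conditioned non-collider, so it is open.
Try {beta}:
  P1: blocked at fork node beta ∈ conditioning set.
  P2: blocked at fork node beta ∈ conditioning set.
  P3: blocked at fork node beta ∈ conditioning set.
{beta} contains no descendant of gamma and blocks every backdoor path.
No other singleton works — e.g. {eps} leaves P2 open — so {beta} is the unique smallest valid adjustment set.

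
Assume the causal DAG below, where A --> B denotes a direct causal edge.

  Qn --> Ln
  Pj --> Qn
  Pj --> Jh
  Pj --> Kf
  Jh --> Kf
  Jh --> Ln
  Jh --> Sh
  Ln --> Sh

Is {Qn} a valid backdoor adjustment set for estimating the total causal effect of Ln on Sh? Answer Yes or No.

Backdoor paths from Ln to Sh (paths whose first edge points into Ln):
  P1: Ln <- Qn <- Pj -> Jh -> Sh
  P2: Ln <- Qn <- Pj -> Kf <- Jh -> Sh
  P3: Ln <- Jh -> Sh
Condition 1 (no descendant of Ln in the set): holds — descendants of Ln are {Sh}; none are in {Qn}.
Condition 2 (every backdoor path blocked by {Qn}):
  P1: blocked at chain node Qn ∈ conditioning set.
  P2: blocked at chain node Qn ∈ conditioning set.
  P3: open — no interior node is in the conditioning set.
{Qn} does not satisfy the backdoor criterion.

No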